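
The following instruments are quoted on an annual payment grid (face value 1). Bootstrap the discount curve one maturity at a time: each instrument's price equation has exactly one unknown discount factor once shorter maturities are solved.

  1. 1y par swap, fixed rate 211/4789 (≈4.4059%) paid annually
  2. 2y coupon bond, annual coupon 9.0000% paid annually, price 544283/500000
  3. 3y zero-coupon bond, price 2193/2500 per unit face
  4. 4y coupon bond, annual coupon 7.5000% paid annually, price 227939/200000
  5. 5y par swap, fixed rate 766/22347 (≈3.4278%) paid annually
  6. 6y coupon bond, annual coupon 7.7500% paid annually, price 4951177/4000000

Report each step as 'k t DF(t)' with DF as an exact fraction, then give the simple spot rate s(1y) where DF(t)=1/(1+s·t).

1 1 4789/5000
2 2 2299/2500
3 3 2193/2500
4 4 217/250
5 5 2117/2500
6 6 8273/10000
s(1y) = (1/(4789/5000) − 1)/(1) = 211/4789 ≈ 4.4059%

step 1 [1y] swap r/1=211/4789: DF=(1 − 211/4789·(0))/(1+211/4789) = 4789/5000 ≈ 0.957800
step 2 [2y] bond c/1=9/100: DF=(544283/500000 − 9/100·(0.957800))/(1+9/100) = 2299/2500 ≈ 0.919600
step 3 [3y] zero: DF = P = 2193/2500 ≈ 0.877200
step 4 [4y] bond c/1=3/40: DF=(227939/200000 − 3/40·(0.957800+0.919600+0.877200))/(1+3/40) = 217/250 ≈ 0.868000
step 5 [5y] swap r/1=766/22347: DF=(1 − 766/22347·(0.957800+0.919600+0.877200+0.868000))/(1+766/22347) = 2117/2500 ≈ 0.846800
step 6 [6y] bond c/1=31/400: DF=(4951177/4000000 − 31/400·(0.957800+0.919600+0.877200+0.868000+0.846800))/(1+31/400) = 8273/10000 ≈ 0.827300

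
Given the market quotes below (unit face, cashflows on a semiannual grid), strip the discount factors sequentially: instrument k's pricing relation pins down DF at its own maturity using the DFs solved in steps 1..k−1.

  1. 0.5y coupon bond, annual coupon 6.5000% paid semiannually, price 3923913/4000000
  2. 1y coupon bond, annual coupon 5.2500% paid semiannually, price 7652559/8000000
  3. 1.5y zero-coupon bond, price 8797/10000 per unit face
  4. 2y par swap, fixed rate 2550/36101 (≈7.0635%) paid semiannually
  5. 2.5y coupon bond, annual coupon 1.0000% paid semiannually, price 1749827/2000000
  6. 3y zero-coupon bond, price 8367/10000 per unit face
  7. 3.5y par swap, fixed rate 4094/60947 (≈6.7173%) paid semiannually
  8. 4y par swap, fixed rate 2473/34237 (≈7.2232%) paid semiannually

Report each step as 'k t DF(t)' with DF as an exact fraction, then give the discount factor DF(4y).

1 1/2 9501/10000
2 1 4539/5000
3 3/2 8797/10000
4 2 349/400
5 5/2 4263/5000
6 3 8367/10000
7 7/2 7953/10000
8 4 7527/10000
DF(4y) = 7527/10000 ≈ 0.752700

step 1 [0.5y] bond c/2=13/400: DF=(3923913/4000000 − 13/400·(0))/(1+13/400) = 9501/10000 ≈ 0.950100
step 2 [1y] bond c/2=21/800: DF=(7652559/8000000 − 21/800·(0.950100))/(1+21/800) = 4539/5000 ≈ 0.907800
step 3 [1.5y] zero: DF = P = 8797/10000 ≈ 0.879700
step 4 [2y] swap r/2=1275/36101: DF=(1 − 1275/36101·(0.950100+0.907800+0.879700))/(1+1275/36101) = 349/400 ≈ 0.872500
step 5 [2.5y] bond c/2=1/200: DF=(1749827/2000000 − 1/200·(0.950100+0.907800+0.879700+0.872500))/(1+1/200) = 4263/5000 ≈ 0.852600
step 6 [3y] zero: DF = P = 8367/10000 ≈ 0.836700
step 7 [3.5y] swap r/2=2047/60947: DF=(1 − 2047/60947·(0.950100+0.907800+0.879700+0.872500+0.852600+0.836700))/(1+2047/60947) = 7953/10000 ≈ 0.795300
step 8 [4y] swap r/2=2473/68474: DF=(1 − 2473/68474·(0.950100+0.907800+0.879700+0.872500+0.852600+0.836700+0.795300))/(1+2473/68474) = 7527/10000 ≈ 0.752700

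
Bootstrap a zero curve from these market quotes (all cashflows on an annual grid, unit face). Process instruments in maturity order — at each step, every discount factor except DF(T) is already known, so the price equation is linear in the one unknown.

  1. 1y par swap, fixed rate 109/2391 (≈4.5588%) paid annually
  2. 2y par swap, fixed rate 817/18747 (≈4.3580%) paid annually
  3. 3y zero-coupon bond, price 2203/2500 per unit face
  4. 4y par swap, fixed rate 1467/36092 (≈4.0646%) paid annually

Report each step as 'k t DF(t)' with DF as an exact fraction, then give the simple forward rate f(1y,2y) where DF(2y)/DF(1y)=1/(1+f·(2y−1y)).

step 1 [1y] swap r/1=109/2391: DF=(1 − 109/2391·(0))/(1+109/2391) = 2391/2500 ≈ 0.956400
step 2 [2y] swap r/1=817/18747: DF=(1 − 817/18747·(0.956400))/(1+817/18747) = 9183/10000 ≈ 0.918300
step 3 [3y] zero: DF = P = 2203/2500 ≈ 0.881200
step 4 [4y] swap r/1=1467/36092: DF=(1 − 1467/36092·(0.956400+0.918300+0.881200))/(1+1467/36092) = 8533/10000 ≈ 0.853300

1 1 2391/2500
2 2 9183/10000
3 3 2203/2500
4 4 8533/10000
f(1y,2y) = ((2391/2500)/(9183/10000) − 1)/(1) = 127/3061 ≈ 4.1490%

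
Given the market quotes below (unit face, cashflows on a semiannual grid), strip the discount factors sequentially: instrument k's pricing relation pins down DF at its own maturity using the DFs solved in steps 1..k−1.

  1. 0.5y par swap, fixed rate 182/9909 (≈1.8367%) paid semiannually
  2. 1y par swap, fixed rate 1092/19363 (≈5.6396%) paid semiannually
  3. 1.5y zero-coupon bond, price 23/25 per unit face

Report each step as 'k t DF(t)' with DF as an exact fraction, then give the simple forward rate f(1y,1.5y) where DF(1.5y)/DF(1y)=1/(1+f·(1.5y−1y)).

step 1 [0.5y] swap r/2=91/9909: DF=(1 − 91/9909·(0))/(1+91/9909) = 9909/10000 ≈ 0.990900
step 2 [1y] swap r/2=546/19363: DF=(1 − 546/19363·(0.990900))/(1+546/19363) = 4727/5000 ≈ 0.945400
step 3 [1.5y] zero: DF = P = 23/25 ≈ 0.920000

1 1/2 9909/10000
2 1 4727/5000
3 3/2 23/25
f(1y,1.5y) = ((4727/5000)/(23/25) − 1)/(1/2) = 127/2300 ≈ 5.5217%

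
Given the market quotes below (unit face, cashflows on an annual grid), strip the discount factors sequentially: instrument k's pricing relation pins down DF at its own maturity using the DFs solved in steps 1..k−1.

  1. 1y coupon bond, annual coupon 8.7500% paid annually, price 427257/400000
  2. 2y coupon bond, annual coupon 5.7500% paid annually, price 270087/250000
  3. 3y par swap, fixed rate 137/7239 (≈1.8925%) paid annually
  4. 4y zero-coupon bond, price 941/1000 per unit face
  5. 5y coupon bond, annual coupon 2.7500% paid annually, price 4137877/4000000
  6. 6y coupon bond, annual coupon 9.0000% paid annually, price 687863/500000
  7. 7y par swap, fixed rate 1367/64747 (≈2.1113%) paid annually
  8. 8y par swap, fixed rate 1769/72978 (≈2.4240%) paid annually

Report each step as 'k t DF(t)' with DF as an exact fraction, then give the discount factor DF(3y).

1 1 4911/5000
2 2 4841/5000
3 3 2363/2500
4 4 941/1000
5 5 9041/10000
6 6 8707/10000
7 7 8633/10000
8 8 8231/10000
DF(3y) = 2363/2500 ≈ 0.945200

step 1 [1y] bond c/1=7/80: DF=(427257/400000 − 7/80·(0))/(1+7/80) = 4911/5000 ≈ 0.982200
step 2 [2y] bond c/1=23/400: DF=(270087/250000 − 23/400·(0.982200))/(1+23/400) = 4841/5000 ≈ 0.968200
step 3 [3y] swap r/1=137/7239: DF=(1 − 137/7239·(0.982200+0.968200))/(1+137/7239) = 2363/2500 ≈ 0.945200
step 4 [4y] zero: DF = P = 941/1000 ≈ 0.941000
step 5 [5y] bond c/1=11/400: DF=(4137877/4000000 − 11/400·(0.982200+0.968200+0.945200+0.941000))/(1+11/400) = 9041/10000 ≈ 0.904100
step 6 [6y] bond c/1=9/100: DF=(687863/500000 − 9/100·(0.982200+0.968200+0.945200+0.941000+0.904100))/(1+9/100) = 8707/10000 ≈ 0.870700
step 7 [7y] swap r/1=1367/64747: DF=(1 − 1367/64747·(0.982200+0.968200+0.945200+0.941000+0.904100+0.870700))/(1+1367/64747) = 8633/10000 ≈ 0.863300
step 8 [8y] swap r/1=1769/72978: DF=(1 − 1769/72978·(0.982200+0.968200+0.945200+0.941000+0.904100+0.870700+0.863300))/(1+1769/72978) = 8231/10000 ≈ 0.823100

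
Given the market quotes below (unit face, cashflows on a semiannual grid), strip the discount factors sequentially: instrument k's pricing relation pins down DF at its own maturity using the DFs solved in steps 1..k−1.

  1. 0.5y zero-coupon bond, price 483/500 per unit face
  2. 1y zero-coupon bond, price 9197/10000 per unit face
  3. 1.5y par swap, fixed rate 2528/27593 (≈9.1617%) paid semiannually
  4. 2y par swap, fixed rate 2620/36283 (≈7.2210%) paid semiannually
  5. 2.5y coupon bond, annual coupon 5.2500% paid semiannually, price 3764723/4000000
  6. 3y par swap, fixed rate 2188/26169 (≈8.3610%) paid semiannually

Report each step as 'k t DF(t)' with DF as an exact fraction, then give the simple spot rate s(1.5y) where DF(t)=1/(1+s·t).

1 1/2 483/500
2 1 9197/10000
3 3/2 546/625
4 2 869/1000
5 5/2 8243/10000
6 3 1953/2500
s(1.5y) = (1/(546/625) − 1)/(3/2) = 79/819 ≈ 9.6459%

step 1 [0.5y] zero: DF = P = 483/500 ≈ 0.966000
step 2 [1y] zero: DF = P = 9197/10000 ≈ 0.919700
step 3 [1.5y] swap r/2=1264/27593: DF=(1 − 1264/27593·(0.966000+0.919700))/(1+1264/27593) = 546/625 ≈ 0.873600
step 4 [2y] swap r/2=1310/36283: DF=(1 − 1310/36283·(0.966000+0.919700+0.873600))/(1+1310/36283) = 869/1000 ≈ 0.869000
step 5 [2.5y] bond c/2=21/800: DF=(3764723/4000000 − 21/800·(0.966000+0.919700+0.873600+0.869000))/(1+21/800) = 8243/10000 ≈ 0.824300
step 6 [3y] swap r/2=1094/26169: DF=(1 − 1094/26169·(0.966000+0.919700+0.873600+0.869000+0.824300))/(1+1094/26169) = 1953/2500 ≈ 0.781200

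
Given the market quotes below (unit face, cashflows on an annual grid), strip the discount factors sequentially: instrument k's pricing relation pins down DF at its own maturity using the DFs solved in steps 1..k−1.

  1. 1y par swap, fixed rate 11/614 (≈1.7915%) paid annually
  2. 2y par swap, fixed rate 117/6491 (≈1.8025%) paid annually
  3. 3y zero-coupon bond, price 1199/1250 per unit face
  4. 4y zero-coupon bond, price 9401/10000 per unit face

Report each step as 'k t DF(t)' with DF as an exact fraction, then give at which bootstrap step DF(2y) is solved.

1 1 614/625
2 2 9649/10000
3 3 1199/1250
4 4 9401/10000
DF(2y) is solved at step 2

step 1 [1y] swap r/1=11/614: DF=(1 − 11/614·(0))/(1+11/614) = 614/625 ≈ 0.982400
step 2 [2y] swap r/1=117/6491: DF=(1 − 117/6491·(0.982400))/(1+117/6491) = 9649/10000 ≈ 0.964900
step 3 [3y] zero: DF = P = 1199/1250 ≈ 0.959200
step 4 [4y] zero: DF = P = 9401/10000 ≈ 0.940100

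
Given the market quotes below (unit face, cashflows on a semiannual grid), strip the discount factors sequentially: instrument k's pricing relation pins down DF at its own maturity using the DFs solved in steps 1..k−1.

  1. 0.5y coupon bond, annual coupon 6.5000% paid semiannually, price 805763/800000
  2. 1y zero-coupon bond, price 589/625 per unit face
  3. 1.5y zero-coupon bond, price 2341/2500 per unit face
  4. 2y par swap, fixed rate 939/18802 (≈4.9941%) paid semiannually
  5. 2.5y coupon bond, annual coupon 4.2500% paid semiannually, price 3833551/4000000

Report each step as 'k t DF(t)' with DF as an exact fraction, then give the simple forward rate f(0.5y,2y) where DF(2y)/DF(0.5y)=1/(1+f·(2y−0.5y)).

1 1/2 1951/2000
2 1 589/625
3 3/2 2341/2500
4 2 9061/10000
5 5/2 4301/5000
f(0.5y,2y) = ((1951/2000)/(9061/10000) − 1)/(3/2) = 1388/27183 ≈ 5.1061%

step 1 [0.5y] bond c/2=13/400: DF=(805763/800000 − 13/400·(0))/(1+13/400) = 1951/2000 ≈ 0.975500
step 2 [1y] zero: DF = P = 589/625 ≈ 0.942400
step 3 [1.5y] zero: DF = P = 2341/2500 ≈ 0.936400
step 4 [2y] swap r/2=939/37604: DF=(1 − 939/37604·(0.975500+0.942400+0.936400))/(1+939/37604) = 9061/10000 ≈ 0.906100
step 5 [2.5y] bond c/2=17/800: DF=(3833551/4000000 − 17/800·(0.975500+0.942400+0.936400+0.906100))/(1+17/800) = 4301/5000 ≈ 0.860200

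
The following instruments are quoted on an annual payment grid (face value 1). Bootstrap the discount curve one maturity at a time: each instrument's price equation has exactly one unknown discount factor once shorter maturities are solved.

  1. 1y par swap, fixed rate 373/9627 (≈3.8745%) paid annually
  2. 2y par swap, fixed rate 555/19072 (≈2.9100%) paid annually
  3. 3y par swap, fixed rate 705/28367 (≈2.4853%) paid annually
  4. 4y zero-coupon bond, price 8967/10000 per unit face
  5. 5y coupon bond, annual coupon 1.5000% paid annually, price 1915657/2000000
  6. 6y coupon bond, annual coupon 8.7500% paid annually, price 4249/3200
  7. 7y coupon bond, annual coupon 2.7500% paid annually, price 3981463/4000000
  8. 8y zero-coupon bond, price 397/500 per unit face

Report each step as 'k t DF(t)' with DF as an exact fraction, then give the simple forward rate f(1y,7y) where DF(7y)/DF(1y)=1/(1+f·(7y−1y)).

step 1 [1y] swap r/1=373/9627: DF=(1 − 373/9627·(0))/(1+373/9627) = 9627/10000 ≈ 0.962700
step 2 [2y] swap r/1=555/19072: DF=(1 − 555/19072·(0.962700))/(1+555/19072) = 1889/2000 ≈ 0.944500
step 3 [3y] swap r/1=705/28367: DF=(1 − 705/28367·(0.962700+0.944500))/(1+705/28367) = 1859/2000 ≈ 0.929500
step 4 [4y] zero: DF = P = 8967/10000 ≈ 0.896700
step 5 [5y] bond c/1=3/200: DF=(1915657/2000000 − 3/200·(0.962700+0.944500+0.929500+0.896700))/(1+3/200) = 1777/2000 ≈ 0.888500
step 6 [6y] bond c/1=7/80: DF=(4249/3200 − 7/80·(0.962700+0.944500+0.929500+0.896700+0.888500))/(1+7/80) = 8491/10000 ≈ 0.849100
step 7 [7y] bond c/1=11/400: DF=(3981463/4000000 − 11/400·(0.962700+0.944500+0.929500+0.896700+0.888500+0.849100))/(1+11/400) = 8223/10000 ≈ 0.822300
step 8 [8y] zero: DF = P = 397/500 ≈ 0.794000

1 1 9627/10000
2 2 1889/2000
3 3 1859/2000
4 4 8967/10000
5 5 1777/2000
6 6 8491/10000
7 7 8223/10000
8 8 397/500
f(1y,7y) = ((9627/10000)/(8223/10000) − 1)/(6) = 78/2741 ≈ 2.8457%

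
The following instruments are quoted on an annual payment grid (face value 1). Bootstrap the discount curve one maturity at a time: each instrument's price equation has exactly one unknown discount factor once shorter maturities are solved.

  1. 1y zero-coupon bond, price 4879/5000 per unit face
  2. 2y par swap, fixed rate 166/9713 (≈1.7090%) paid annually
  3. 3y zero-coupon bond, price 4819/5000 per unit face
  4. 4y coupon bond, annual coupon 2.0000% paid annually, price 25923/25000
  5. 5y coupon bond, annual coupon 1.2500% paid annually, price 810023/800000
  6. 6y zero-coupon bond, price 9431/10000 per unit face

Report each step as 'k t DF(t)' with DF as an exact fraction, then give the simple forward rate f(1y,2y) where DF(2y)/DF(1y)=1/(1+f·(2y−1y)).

1 1 4879/5000
2 2 2417/2500
3 3 4819/5000
4 4 2399/2500
5 5 9523/10000
6 6 9431/10000
f(1y,2y) = ((4879/5000)/(2417/2500) − 1)/(1) = 45/4834 ≈ 0.9309%

step 1 [1y] zero: DF = P = 4879/5000 ≈ 0.975800
step 2 [2y] swap r/1=166/9713: DF=(1 − 166/9713·(0.975800))/(1+166/9713) = 2417/2500 ≈ 0.966800
step 3 [3y] zero: DF = P = 4819/5000 ≈ 0.963800
step 4 [4y] bond c/1=1/50: DF=(25923/25000 − 1/50·(0.975800+0.966800+0.963800))/(1+1/50) = 2399/2500 ≈ 0.959600
step 5 [5y] bond c/1=1/80: DF=(810023/800000 − 1/80·(0.975800+0.966800+0.963800+0.959600))/(1+1/80) = 9523/10000 ≈ 0.952300
step 6 [6y] zero: DF = P = 9431/10000 ≈ 0.943100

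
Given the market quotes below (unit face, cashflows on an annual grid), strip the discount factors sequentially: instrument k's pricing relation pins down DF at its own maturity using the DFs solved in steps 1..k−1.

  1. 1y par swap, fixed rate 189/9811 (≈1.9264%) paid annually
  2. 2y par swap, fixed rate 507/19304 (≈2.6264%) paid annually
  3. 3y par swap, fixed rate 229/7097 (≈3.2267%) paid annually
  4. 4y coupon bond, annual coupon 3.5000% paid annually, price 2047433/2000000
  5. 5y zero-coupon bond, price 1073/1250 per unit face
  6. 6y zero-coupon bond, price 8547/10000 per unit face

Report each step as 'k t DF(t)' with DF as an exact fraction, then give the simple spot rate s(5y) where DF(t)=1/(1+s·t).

step 1 [1y] swap r/1=189/9811: DF=(1 − 189/9811·(0))/(1+189/9811) = 9811/10000 ≈ 0.981100
step 2 [2y] swap r/1=507/19304: DF=(1 − 507/19304·(0.981100))/(1+507/19304) = 9493/10000 ≈ 0.949300
step 3 [3y] swap r/1=229/7097: DF=(1 − 229/7097·(0.981100+0.949300))/(1+229/7097) = 2271/2500 ≈ 0.908400
step 4 [4y] bond c/1=7/200: DF=(2047433/2000000 − 7/200·(0.981100+0.949300+0.908400))/(1+7/200) = 8931/10000 ≈ 0.893100
step 5 [5y] zero: DF = P = 1073/1250 ≈ 0.858400
step 6 [6y] zero: DF = P = 8547/10000 ≈ 0.854700

1 1 9811/10000
2 2 9493/10000
3 3 2271/2500
4 4 8931/10000
5 5 1073/1250
6 6 8547/10000
s(5y) = (1/(1073/1250) − 1)/(5) = 177/5365 ≈ 3.2992%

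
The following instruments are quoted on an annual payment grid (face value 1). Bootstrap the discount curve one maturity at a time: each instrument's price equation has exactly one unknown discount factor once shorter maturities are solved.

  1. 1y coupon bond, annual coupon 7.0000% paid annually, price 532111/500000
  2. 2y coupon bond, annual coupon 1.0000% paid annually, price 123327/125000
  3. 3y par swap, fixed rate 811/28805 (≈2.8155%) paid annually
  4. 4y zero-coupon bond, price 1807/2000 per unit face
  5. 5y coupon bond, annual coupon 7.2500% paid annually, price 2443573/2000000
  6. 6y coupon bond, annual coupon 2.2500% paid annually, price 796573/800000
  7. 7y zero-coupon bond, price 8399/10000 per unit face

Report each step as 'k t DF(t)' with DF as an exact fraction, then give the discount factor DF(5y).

1 1 4973/5000
2 2 967/1000
3 3 9189/10000
4 4 1807/2000
5 5 4417/5000
6 6 8711/10000
7 7 8399/10000
DF(5y) = 4417/5000 ≈ 0.883400

step 1 [1y] bond c/1=7/100: DF=(532111/500000 − 7/100·(0))/(1+7/100) = 4973/5000 ≈ 0.994600
step 2 [2y] bond c/1=1/100: DF=(123327/125000 − 1/100·(0.994600))/(1+1/100) = 967/1000 ≈ 0.967000
step 3 [3y] swap r/1=811/28805: DF=(1 − 811/28805·(0.994600+0.967000))/(1+811/28805) = 9189/10000 ≈ 0.918900
step 4 [4y] zero: DF = P = 1807/2000 ≈ 0.903500
step 5 [5y] bond c/1=29/400: DF=(2443573/2000000 − 29/400·(0.994600+0.967000+0.918900+0.903500))/(1+29/400) = 4417/5000 ≈ 0.883400
step 6 [6y] bond c/1=9/400: DF=(796573/800000 − 9/400·(0.994600+0.967000+0.918900+0.903500+0.883400))/(1+9/400) = 8711/10000 ≈ 0.871100
step 7 [7y] zero: DF = P = 8399/10000 ≈ 0.839900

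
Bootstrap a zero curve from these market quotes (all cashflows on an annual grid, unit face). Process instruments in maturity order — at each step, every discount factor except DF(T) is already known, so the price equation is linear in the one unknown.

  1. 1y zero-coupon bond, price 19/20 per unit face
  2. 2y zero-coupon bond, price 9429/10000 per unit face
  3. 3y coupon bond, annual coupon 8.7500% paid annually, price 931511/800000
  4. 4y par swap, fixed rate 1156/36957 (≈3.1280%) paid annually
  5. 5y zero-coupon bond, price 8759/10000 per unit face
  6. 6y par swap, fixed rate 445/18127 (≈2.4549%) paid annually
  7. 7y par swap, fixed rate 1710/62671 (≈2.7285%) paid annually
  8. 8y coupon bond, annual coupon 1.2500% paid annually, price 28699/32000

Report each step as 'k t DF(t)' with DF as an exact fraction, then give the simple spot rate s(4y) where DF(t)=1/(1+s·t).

1 1 19/20
2 2 9429/10000
3 3 574/625
4 4 2211/2500
5 5 8759/10000
6 6 1733/2000
7 7 829/1000
8 8 2021/2500
s(4y) = (1/(2211/2500) − 1)/(4) = 289/8844 ≈ 3.2678%

step 1 [1y] zero: DF = P = 19/20 ≈ 0.950000
step 2 [2y] zero: DF = P = 9429/10000 ≈ 0.942900
step 3 [3y] bond c/1=7/80: DF=(931511/800000 − 7/80·(0.950000+0.942900))/(1+7/80) = 574/625 ≈ 0.918400
step 4 [4y] swap r/1=1156/36957: DF=(1 − 1156/36957·(0.950000+0.942900+0.918400))/(1+1156/36957) = 2211/2500 ≈ 0.884400
step 5 [5y] zero: DF = P = 8759/10000 ≈ 0.875900
step 6 [6y] swap r/1=445/18127: DF=(1 − 445/18127·(0.950000+0.942900+0.918400+0.884400+0.875900))/(1+445/18127) = 1733/2000 ≈ 0.866500
step 7 [7y] swap r/1=1710/62671: DF=(1 − 1710/62671·(0.950000+0.942900+0.918400+0.884400+0.875900+0.866500))/(1+1710/62671) = 829/1000 ≈ 0.829000
step 8 [8y] bond c/1=1/80: DF=(28699/32000 − 1/80·(0.950000+0.942900+0.918400+0.884400+0.875900+0.866500+0.829000))/(1+1/80) = 2021/2500 ≈ 0.808400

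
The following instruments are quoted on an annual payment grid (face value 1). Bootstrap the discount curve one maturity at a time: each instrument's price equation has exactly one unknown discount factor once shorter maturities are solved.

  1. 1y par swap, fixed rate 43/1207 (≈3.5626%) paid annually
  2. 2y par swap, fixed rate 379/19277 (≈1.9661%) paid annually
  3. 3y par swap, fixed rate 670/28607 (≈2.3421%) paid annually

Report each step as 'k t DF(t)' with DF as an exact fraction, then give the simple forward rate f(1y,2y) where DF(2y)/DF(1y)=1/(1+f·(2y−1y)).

step 1 [1y] swap r/1=43/1207: DF=(1 − 43/1207·(0))/(1+43/1207) = 1207/1250 ≈ 0.965600
step 2 [2y] swap r/1=379/19277: DF=(1 − 379/19277·(0.965600))/(1+379/19277) = 9621/10000 ≈ 0.962100
step 3 [3y] swap r/1=670/28607: DF=(1 − 670/28607·(0.965600+0.962100))/(1+670/28607) = 933/1000 ≈ 0.933000

1 1 1207/1250
2 2 9621/10000
3 3 933/1000
f(1y,2y) = ((1207/1250)/(9621/10000) − 1)/(1) = 35/9621 ≈ 0.3638%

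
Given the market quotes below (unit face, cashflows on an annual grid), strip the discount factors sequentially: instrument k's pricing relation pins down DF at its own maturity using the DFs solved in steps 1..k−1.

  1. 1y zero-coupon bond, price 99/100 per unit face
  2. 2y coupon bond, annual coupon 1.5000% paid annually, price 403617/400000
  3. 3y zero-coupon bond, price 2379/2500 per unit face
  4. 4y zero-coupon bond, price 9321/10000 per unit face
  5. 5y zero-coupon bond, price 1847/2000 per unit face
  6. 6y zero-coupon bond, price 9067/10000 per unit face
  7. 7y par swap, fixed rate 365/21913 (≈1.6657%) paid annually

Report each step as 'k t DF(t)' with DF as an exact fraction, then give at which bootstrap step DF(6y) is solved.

step 1 [1y] zero: DF = P = 99/100 ≈ 0.990000
step 2 [2y] bond c/1=3/200: DF=(403617/400000 − 3/200·(0.990000))/(1+3/200) = 1959/2000 ≈ 0.979500
step 3 [3y] zero: DF = P = 2379/2500 ≈ 0.951600
step 4 [4y] zero: DF = P = 9321/10000 ≈ 0.932100
step 5 [5y] zero: DF = P = 1847/2000 ≈ 0.923500
step 6 [6y] zero: DF = P = 9067/10000 ≈ 0.906700
step 7 [7y] swap r/1=365/21913: DF=(1 − 365/21913·(0.990000+0.979500+0.951600+0.932100+0.923500+0.906700))/(1+365/21913) = 1781/2000 ≈ 0.890500

1 1 99/100
2 2 1959/2000
3 3 2379/2500
4 4 9321/10000
5 5 1847/2000
6 6 9067/10000
7 7 1781/2000
DF(6y) is solved at step 6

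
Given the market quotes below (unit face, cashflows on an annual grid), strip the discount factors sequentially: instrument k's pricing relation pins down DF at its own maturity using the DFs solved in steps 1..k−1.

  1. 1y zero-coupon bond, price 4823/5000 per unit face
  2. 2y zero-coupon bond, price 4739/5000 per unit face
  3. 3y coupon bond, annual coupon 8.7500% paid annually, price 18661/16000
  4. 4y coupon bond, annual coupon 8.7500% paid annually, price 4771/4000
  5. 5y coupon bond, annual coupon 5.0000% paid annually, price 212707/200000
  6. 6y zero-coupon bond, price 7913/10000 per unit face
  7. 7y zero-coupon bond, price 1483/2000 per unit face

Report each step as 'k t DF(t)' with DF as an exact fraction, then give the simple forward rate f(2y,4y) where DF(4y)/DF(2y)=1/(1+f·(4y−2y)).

step 1 [1y] zero: DF = P = 4823/5000 ≈ 0.964600
step 2 [2y] zero: DF = P = 4739/5000 ≈ 0.947800
step 3 [3y] bond c/1=7/80: DF=(18661/16000 − 7/80·(0.964600+0.947800))/(1+7/80) = 4593/5000 ≈ 0.918600
step 4 [4y] bond c/1=7/80: DF=(4771/4000 − 7/80·(0.964600+0.947800+0.918600))/(1+7/80) = 869/1000 ≈ 0.869000
step 5 [5y] bond c/1=1/20: DF=(212707/200000 − 1/20·(0.964600+0.947800+0.918600+0.869000))/(1+1/20) = 8367/10000 ≈ 0.836700
step 6 [6y] zero: DF = P = 7913/10000 ≈ 0.791300
step 7 [7y] zero: DF = P = 1483/2000 ≈ 0.741500

1 1 4823/5000
2 2 4739/5000
3 3 4593/5000
4 4 869/1000
5 5 8367/10000
6 6 7913/10000
7 7 1483/2000
f(2y,4y) = ((4739/5000)/(869/1000) − 1)/(2) = 197/4345 ≈ 4.5339%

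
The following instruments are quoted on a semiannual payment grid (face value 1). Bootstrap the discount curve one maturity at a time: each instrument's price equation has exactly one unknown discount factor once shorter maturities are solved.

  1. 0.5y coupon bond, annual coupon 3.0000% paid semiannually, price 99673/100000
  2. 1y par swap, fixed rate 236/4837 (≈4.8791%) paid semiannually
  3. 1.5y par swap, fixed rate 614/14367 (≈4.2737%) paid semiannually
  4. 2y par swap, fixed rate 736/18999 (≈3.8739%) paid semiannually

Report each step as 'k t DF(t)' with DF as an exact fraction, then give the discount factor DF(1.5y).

step 1 [0.5y] bond c/2=3/200: DF=(99673/100000 − 3/200·(0))/(1+3/200) = 491/500 ≈ 0.982000
step 2 [1y] swap r/2=118/4837: DF=(1 − 118/4837·(0.982000))/(1+118/4837) = 1191/1250 ≈ 0.952800
step 3 [1.5y] swap r/2=307/14367: DF=(1 − 307/14367·(0.982000+0.952800))/(1+307/14367) = 4693/5000 ≈ 0.938600
step 4 [2y] swap r/2=368/18999: DF=(1 − 368/18999·(0.982000+0.952800+0.938600))/(1+368/18999) = 579/625 ≈ 0.926400

1 1/2 491/500
2 1 1191/1250
3 3/2 4693/5000
4 2 579/625
DF(1.5y) = 4693/5000 ≈ 0.938600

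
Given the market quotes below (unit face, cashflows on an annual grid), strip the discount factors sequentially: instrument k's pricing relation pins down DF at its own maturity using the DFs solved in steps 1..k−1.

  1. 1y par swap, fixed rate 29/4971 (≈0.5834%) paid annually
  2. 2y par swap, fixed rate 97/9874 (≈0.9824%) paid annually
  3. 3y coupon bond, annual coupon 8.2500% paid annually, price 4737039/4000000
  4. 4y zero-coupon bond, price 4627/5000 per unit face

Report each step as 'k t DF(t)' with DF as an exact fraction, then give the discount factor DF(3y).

1 1 4971/5000
2 2 4903/5000
3 3 1887/2000
4 4 4627/5000
DF(3y) = 1887/2000 ≈ 0.943500

step 1 [1y] swap r/1=29/4971: DF=(1 − 29/4971·(0))/(1+29/4971) = 4971/5000 ≈ 0.994200
step 2 [2y] swap r/1=97/9874: DF=(1 − 97/9874·(0.994200))/(1+97/9874) = 4903/5000 ≈ 0.980600
step 3 [3y] bond c/1=33/400: DF=(4737039/4000000 − 33/400·(0.994200+0.980600))/(1+33/400) = 1887/2000 ≈ 0.943500
step 4 [4y] zero: DF = P = 4627/5000 ≈ 0.925400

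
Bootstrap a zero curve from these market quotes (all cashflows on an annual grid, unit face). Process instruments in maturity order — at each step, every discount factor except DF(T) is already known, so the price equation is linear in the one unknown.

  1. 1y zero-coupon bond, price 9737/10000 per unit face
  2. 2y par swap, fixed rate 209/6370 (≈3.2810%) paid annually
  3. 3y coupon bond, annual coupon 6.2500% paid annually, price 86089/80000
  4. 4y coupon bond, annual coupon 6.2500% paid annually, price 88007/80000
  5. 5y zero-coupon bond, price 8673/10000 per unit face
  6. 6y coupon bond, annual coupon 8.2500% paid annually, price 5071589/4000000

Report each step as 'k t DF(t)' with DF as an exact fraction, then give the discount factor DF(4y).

1 1 9737/10000
2 2 9373/10000
3 3 2251/2500
4 4 87/100
5 5 8673/10000
6 6 4123/5000
DF(4y) = 87/100 ≈ 0.870000

step 1 [1y] zero: DF = P = 9737/10000 ≈ 0.973700
step 2 [2y] swap r/1=209/6370: DF=(1 − 209/6370·(0.973700))/(1+209/6370) = 9373/10000 ≈ 0.937300
step 3 [3y] bond c/1=1/16: DF=(86089/80000 − 1/16·(0.973700+0.937300))/(1+1/16) = 2251/2500 ≈ 0.900400
step 4 [4y] bond c/1=1/16: DF=(88007/80000 − 1/16·(0.973700+0.937300+0.900400))/(1+1/16) = 87/100 ≈ 0.870000
step 5 [5y] zero: DF = P = 8673/10000 ≈ 0.867300
step 6 [6y] bond c/1=33/400: DF=(5071589/4000000 − 33/400·(0.973700+0.937300+0.900400+0.870000+0.867300))/(1+33/400) = 4123/5000 ≈ 0.824600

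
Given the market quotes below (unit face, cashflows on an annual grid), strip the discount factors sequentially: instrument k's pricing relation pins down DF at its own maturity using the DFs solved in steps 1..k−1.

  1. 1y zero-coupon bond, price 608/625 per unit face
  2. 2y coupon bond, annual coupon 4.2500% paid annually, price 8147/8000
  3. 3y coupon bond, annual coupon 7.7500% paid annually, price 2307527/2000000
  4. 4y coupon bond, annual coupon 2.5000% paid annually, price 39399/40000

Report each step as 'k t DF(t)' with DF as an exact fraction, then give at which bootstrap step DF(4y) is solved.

1 1 608/625
2 2 2343/2500
3 3 4667/5000
4 4 2229/2500
DF(4y) is solved at step 4

step 1 [1y] zero: DF = P = 608/625 ≈ 0.972800
step 2 [2y] bond c/1=17/400: DF=(8147/8000 − 17/400·(0.972800))/(1+17/400) = 2343/2500 ≈ 0.937200
step 3 [3y] bond c/1=31/400: DF=(2307527/2000000 − 31/400·(0.972800+0.937200))/(1+31/400) = 4667/5000 ≈ 0.933400
step 4 [4y] bond c/1=1/40: DF=(39399/40000 − 1/40·(0.972800+0.937200+0.933400))/(1+1/40) = 2229/2500 ≈ 0.891600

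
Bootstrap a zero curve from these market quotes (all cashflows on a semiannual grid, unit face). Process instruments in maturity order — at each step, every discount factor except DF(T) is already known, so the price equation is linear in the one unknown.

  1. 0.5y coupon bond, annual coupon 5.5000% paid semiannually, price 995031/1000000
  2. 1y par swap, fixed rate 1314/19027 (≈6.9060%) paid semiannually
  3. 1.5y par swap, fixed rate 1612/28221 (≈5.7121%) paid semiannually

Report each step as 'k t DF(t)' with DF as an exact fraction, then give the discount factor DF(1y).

step 1 [0.5y] bond c/2=11/400: DF=(995031/1000000 − 11/400·(0))/(1+11/400) = 2421/2500 ≈ 0.968400
step 2 [1y] swap r/2=657/19027: DF=(1 − 657/19027·(0.968400))/(1+657/19027) = 9343/10000 ≈ 0.934300
step 3 [1.5y] swap r/2=806/28221: DF=(1 − 806/28221·(0.968400+0.934300))/(1+806/28221) = 4597/5000 ≈ 0.919400

1 1/2 2421/2500
2 1 9343/10000
3 3/2 4597/5000
DF(1y) = 9343/10000 ≈ 0.934300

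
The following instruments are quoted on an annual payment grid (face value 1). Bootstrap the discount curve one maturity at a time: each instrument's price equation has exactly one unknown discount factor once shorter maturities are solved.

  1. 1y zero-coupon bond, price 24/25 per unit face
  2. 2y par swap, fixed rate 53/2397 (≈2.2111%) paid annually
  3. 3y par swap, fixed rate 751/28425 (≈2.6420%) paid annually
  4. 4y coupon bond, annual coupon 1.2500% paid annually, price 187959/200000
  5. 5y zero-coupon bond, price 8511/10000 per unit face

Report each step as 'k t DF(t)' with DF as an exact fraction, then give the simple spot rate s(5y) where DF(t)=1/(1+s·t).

1 1 24/25
2 2 1197/1250
3 3 9249/10000
4 4 8931/10000
5 5 8511/10000
s(5y) = (1/(8511/10000) − 1)/(5) = 1489/42555 ≈ 3.4990%

step 1 [1y] zero: DF = P = 24/25 ≈ 0.960000
step 2 [2y] swap r/1=53/2397: DF=(1 − 53/2397·(0.960000))/(1+53/2397) = 1197/1250 ≈ 0.957600
step 3 [3y] swap r/1=751/28425: DF=(1 − 751/28425·(0.960000+0.957600))/(1+751/28425) = 9249/10000 ≈ 0.924900
step 4 [4y] bond c/1=1/80: DF=(187959/200000 − 1/80·(0.960000+0.957600+0.924900))/(1+1/80) = 8931/10000 ≈ 0.893100
step 5 [5y] zero: DF = P = 8511/10000 ≈ 0.851100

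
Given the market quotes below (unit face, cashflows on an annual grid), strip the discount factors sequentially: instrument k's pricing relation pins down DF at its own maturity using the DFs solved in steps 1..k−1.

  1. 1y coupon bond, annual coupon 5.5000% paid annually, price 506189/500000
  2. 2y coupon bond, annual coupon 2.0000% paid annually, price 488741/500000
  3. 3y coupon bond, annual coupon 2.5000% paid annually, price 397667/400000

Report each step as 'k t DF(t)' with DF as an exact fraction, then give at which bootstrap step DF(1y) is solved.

1 1 2399/2500
2 2 1879/2000
3 3 2309/2500
DF(1y) is solved at step 1

step 1 [1y] bond c/1=11/200: DF=(506189/500000 − 11/200·(0))/(1+11/200) = 2399/2500 ≈ 0.959600
step 2 [2y] bond c/1=1/50: DF=(488741/500000 − 1/50·(0.959600))/(1+1/50) = 1879/2000 ≈ 0.939500
step 3 [3y] bond c/1=1/40: DF=(397667/400000 − 1/40·(0.959600+0.939500))/(1+1/40) = 2309/2500 ≈ 0.923600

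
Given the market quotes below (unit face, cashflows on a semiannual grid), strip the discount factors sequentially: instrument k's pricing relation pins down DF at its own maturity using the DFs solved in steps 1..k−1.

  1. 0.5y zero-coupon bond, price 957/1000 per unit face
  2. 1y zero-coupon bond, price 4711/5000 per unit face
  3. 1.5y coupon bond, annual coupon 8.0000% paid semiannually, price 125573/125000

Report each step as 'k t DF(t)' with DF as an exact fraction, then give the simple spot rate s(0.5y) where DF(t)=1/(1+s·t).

step 1 [0.5y] zero: DF = P = 957/1000 ≈ 0.957000
step 2 [1y] zero: DF = P = 4711/5000 ≈ 0.942200
step 3 [1.5y] bond c/2=1/25: DF=(125573/125000 − 1/25·(0.957000+0.942200))/(1+1/25) = 8929/10000 ≈ 0.892900

1 1/2 957/1000
2 1 4711/5000
3 3/2 8929/10000
s(0.5y) = (1/(957/1000) − 1)/(1/2) = 86/957 ≈ 8.9864%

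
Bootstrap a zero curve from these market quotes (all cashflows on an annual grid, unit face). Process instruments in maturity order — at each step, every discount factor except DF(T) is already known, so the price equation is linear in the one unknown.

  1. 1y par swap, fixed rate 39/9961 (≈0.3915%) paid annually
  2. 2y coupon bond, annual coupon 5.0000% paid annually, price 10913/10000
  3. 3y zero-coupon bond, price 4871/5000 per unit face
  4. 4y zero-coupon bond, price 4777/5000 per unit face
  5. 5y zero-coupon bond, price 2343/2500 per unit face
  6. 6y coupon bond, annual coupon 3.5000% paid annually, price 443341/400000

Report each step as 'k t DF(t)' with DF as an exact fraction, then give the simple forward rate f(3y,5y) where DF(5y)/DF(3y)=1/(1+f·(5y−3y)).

step 1 [1y] swap r/1=39/9961: DF=(1 − 39/9961·(0))/(1+39/9961) = 9961/10000 ≈ 0.996100
step 2 [2y] bond c/1=1/20: DF=(10913/10000 − 1/20·(0.996100))/(1+1/20) = 9919/10000 ≈ 0.991900
step 3 [3y] zero: DF = P = 4871/5000 ≈ 0.974200
step 4 [4y] zero: DF = P = 4777/5000 ≈ 0.955400
step 5 [5y] zero: DF = P = 2343/2500 ≈ 0.937200
step 6 [6y] bond c/1=7/200: DF=(443341/400000 − 7/200·(0.996100+0.991900+0.974200+0.955400+0.937200))/(1+7/200) = 9067/10000 ≈ 0.906700

1 1 9961/10000
2 2 9919/10000
3 3 4871/5000
4 4 4777/5000
5 5 2343/2500
6 6 9067/10000
f(3y,5y) = ((4871/5000)/(2343/2500) − 1)/(2) = 185/9372 ≈ 1.9740%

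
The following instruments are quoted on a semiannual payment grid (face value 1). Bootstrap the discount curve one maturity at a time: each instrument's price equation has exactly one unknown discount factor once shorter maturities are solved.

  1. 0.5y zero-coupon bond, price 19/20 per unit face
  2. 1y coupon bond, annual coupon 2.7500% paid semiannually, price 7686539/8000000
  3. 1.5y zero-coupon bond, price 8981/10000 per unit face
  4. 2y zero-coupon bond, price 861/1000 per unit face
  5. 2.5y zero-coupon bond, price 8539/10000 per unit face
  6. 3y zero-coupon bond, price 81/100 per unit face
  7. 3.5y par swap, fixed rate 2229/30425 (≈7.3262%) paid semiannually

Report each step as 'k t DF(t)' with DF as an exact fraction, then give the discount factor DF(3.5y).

1 1/2 19/20
2 1 9349/10000
3 3/2 8981/10000
4 2 861/1000
5 5/2 8539/10000
6 3 81/100
7 7/2 7771/10000
DF(3.5y) = 7771/10000 ≈ 0.777100

step 1 [0.5y] zero: DF = P = 19/20 ≈ 0.950000
step 2 [1y] bond c/2=11/800: DF=(7686539/8000000 − 11/800·(0.950000))/(1+11/800) = 9349/10000 ≈ 0.934900
step 3 [1.5y] zero: DF = P = 8981/10000 ≈ 0.898100
step 4 [2y] zero: DF = P = 861/1000 ≈ 0.861000
step 5 [2.5y] zero: DF = P = 8539/10000 ≈ 0.853900
step 6 [3y] zero: DF = P = 81/100 ≈ 0.810000
step 7 [3.5y] swap r/2=2229/60850: DF=(1 − 2229/60850·(0.950000+0.934900+0.898100+0.861000+0.853900+0.810000))/(1+2229/60850) = 7771/10000 ≈ 0.777100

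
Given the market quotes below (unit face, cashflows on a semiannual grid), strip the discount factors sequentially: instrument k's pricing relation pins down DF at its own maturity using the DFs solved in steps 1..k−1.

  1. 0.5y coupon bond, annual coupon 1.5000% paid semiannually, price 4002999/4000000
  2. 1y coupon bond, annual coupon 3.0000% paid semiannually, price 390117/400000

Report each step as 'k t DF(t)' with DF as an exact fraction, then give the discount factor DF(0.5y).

step 1 [0.5y] bond c/2=3/400: DF=(4002999/4000000 − 3/400·(0))/(1+3/400) = 9933/10000 ≈ 0.993300
step 2 [1y] bond c/2=3/200: DF=(390117/400000 − 3/200·(0.993300))/(1+3/200) = 4731/5000 ≈ 0.946200

1 1/2 9933/10000
2 1 4731/5000
DF(0.5y) = 9933/10000 ≈ 0.993300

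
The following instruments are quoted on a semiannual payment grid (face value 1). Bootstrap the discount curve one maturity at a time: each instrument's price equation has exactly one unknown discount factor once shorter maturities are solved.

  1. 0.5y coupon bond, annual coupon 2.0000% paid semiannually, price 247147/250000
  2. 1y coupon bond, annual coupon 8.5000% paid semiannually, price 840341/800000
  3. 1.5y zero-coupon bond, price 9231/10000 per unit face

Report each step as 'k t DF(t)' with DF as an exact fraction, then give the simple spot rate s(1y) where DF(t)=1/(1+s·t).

1 1/2 2447/2500
2 1 9677/10000
3 3/2 9231/10000
s(1y) = (1/(9677/10000) − 1)/(1) = 323/9677 ≈ 3.3378%

step 1 [0.5y] bond c/2=1/100: DF=(247147/250000 − 1/100·(0))/(1+1/100) = 2447/2500 ≈ 0.978800
step 2 [1y] bond c/2=17/400: DF=(840341/800000 − 17/400·(0.978800))/(1+17/400) = 9677/10000 ≈ 0.967700
step 3 [1.5y] zero: DF = P = 9231/10000 ≈ 0.923100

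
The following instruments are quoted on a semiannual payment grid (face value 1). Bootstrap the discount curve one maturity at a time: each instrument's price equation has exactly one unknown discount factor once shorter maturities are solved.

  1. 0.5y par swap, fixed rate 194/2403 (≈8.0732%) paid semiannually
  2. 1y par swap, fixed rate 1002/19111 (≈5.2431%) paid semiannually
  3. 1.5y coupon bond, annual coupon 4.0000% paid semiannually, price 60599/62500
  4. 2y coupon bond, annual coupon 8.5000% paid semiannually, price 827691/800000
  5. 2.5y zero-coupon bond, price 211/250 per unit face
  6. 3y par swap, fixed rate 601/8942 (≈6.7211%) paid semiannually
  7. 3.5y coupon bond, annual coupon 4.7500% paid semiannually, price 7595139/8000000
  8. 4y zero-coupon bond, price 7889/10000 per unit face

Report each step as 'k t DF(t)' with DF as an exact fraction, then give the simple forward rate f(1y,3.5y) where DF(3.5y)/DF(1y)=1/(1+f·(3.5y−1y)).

step 1 [0.5y] swap r/2=97/2403: DF=(1 − 97/2403·(0))/(1+97/2403) = 2403/2500 ≈ 0.961200
step 2 [1y] swap r/2=501/19111: DF=(1 − 501/19111·(0.961200))/(1+501/19111) = 9499/10000 ≈ 0.949900
step 3 [1.5y] bond c/2=1/50: DF=(60599/62500 − 1/50·(0.961200+0.949900))/(1+1/50) = 9131/10000 ≈ 0.913100
step 4 [2y] bond c/2=17/400: DF=(827691/800000 − 17/400·(0.961200+0.949900+0.913100))/(1+17/400) = 8773/10000 ≈ 0.877300
step 5 [2.5y] zero: DF = P = 211/250 ≈ 0.844000
step 6 [3y] swap r/2=601/17884: DF=(1 − 601/17884·(0.961200+0.949900+0.913100+0.877300+0.844000))/(1+601/17884) = 8197/10000 ≈ 0.819700
step 7 [3.5y] bond c/2=19/800: DF=(7595139/8000000 − 19/800·(0.961200+0.949900+0.913100+0.877300+0.844000+0.819700))/(1+19/800) = 8029/10000 ≈ 0.802900
step 8 [4y] zero: DF = P = 7889/10000 ≈ 0.788900

1 1/2 2403/2500
2 1 9499/10000
3 3/2 9131/10000
4 2 8773/10000
5 5/2 211/250
6 3 8197/10000
7 7/2 8029/10000
8 4 7889/10000
f(1y,3.5y) = ((9499/10000)/(8029/10000) − 1)/(5/2) = 84/1147 ≈ 7.3235%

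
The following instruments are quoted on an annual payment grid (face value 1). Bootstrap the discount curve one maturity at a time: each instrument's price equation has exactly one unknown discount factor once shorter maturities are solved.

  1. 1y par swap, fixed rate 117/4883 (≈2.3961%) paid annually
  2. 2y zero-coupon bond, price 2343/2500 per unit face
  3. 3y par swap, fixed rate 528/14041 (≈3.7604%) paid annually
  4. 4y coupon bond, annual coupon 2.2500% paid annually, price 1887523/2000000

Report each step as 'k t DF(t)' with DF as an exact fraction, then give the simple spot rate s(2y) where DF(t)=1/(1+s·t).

1 1 4883/5000
2 2 2343/2500
3 3 559/625
4 4 2153/2500
s(2y) = (1/(2343/2500) − 1)/(2) = 157/4686 ≈ 3.3504%

step 1 [1y] swap r/1=117/4883: DF=(1 − 117/4883·(0))/(1+117/4883) = 4883/5000 ≈ 0.976600
step 2 [2y] zero: DF = P = 2343/2500 ≈ 0.937200
step 3 [3y] swap r/1=528/14041: DF=(1 − 528/14041·(0.976600+0.937200))/(1+528/14041) = 559/625 ≈ 0.894400
step 4 [4y] bond c/1=9/400: DF=(1887523/2000000 − 9/400·(0.976600+0.937200+0.894400))/(1+9/400) = 2153/2500 ≈ 0.861200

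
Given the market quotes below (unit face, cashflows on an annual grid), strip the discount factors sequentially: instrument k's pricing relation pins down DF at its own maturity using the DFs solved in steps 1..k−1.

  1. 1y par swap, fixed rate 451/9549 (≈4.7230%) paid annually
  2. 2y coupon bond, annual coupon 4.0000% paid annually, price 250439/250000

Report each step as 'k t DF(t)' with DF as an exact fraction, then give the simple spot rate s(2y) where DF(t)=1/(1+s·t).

1 1 9549/10000
2 2 1853/2000
s(2y) = (1/(1853/2000) − 1)/(2) = 147/3706 ≈ 3.9665%

step 1 [1y] swap r/1=451/9549: DF=(1 − 451/9549·(0))/(1+451/9549) = 9549/10000 ≈ 0.954900
step 2 [2y] bond c/1=1/25: DF=(250439/250000 − 1/25·(0.954900))/(1+1/25) = 1853/2000 ≈ 0.926500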